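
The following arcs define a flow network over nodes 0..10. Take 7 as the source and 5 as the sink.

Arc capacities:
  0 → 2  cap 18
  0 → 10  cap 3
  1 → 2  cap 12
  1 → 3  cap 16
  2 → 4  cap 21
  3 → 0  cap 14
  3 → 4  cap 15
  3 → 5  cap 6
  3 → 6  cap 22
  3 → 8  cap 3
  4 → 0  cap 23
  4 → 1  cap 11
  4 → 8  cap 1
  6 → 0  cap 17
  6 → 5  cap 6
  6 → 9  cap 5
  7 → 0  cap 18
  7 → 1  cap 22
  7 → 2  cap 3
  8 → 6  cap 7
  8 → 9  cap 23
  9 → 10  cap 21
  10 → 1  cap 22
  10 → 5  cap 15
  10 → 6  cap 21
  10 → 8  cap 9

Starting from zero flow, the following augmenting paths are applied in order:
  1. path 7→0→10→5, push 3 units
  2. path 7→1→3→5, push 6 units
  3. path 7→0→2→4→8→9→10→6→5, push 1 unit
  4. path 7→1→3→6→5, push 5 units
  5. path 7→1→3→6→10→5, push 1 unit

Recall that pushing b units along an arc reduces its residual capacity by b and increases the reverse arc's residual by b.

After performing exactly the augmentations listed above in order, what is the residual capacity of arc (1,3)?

Residual capacity of (1,3): 4

after path 1 (7→0→10→5, push 3): res(1,3)=16
after path 2 (7→1→3→5, push 6): res(1,3)=10
after path 3 (7→0→2→4→8→9→10→6→5, push 1): res(1,3)=10
after path 4 (7→1→3→6→5, push 5): res(1,3)=5
after path 5 (7→1→3→6→10→5, push 1): res(1,3)=4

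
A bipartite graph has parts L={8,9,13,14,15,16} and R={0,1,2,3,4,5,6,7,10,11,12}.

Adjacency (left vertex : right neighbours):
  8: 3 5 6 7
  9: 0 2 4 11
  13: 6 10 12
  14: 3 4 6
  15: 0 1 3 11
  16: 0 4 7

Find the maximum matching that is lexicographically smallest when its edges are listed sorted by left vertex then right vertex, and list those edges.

|M| = 6 (so the lex-smallest maximum matching has 6 edges)
process left vertices in ascending order; for each, take the smallest-labelled available neighbour that still permits 6 edges overall, or leave it unmatched if none does
lex-smallest matching: {8-3, 9-0, 13-6, 14-4, 15-1, 16-7}

Lex-smallest maximum matching: {(8,3), (9,0), (13,6), (14,4), (15,1), (16,7)}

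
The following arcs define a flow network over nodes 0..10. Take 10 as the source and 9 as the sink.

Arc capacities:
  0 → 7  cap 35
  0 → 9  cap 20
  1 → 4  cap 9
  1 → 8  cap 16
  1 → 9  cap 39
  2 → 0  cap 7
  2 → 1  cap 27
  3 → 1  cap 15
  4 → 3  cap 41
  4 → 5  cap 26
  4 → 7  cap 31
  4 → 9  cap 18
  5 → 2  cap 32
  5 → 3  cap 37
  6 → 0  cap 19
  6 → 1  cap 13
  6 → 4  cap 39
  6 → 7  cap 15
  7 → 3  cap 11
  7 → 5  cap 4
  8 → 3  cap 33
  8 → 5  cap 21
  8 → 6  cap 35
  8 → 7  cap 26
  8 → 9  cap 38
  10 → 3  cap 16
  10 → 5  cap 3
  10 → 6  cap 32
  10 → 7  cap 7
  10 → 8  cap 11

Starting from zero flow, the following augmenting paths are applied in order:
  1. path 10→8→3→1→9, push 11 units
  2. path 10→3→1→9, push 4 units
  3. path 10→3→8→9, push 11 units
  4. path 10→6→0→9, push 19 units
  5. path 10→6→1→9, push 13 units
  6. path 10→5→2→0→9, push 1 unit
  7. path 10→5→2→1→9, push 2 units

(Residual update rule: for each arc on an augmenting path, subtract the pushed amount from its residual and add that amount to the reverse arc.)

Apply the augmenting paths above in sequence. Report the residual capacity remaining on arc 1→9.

Residual capacity of (1,9): 9

after path 1 (10→8→3→1→9, push 11): res(1,9)=28
after path 2 (10→3→1→9, push 4): res(1,9)=24
after path 3 (10→3→8→9, push 11): res(1,9)=24
after path 4 (10→6→0→9, push 19): res(1,9)=24
after path 5 (10→6→1→9, push 13): res(1,9)=11
after path 6 (10→5→2→0→9, push 1): res(1,9)=11
after path 7 (10→5→2→1→9, push 2): res(1,9)=9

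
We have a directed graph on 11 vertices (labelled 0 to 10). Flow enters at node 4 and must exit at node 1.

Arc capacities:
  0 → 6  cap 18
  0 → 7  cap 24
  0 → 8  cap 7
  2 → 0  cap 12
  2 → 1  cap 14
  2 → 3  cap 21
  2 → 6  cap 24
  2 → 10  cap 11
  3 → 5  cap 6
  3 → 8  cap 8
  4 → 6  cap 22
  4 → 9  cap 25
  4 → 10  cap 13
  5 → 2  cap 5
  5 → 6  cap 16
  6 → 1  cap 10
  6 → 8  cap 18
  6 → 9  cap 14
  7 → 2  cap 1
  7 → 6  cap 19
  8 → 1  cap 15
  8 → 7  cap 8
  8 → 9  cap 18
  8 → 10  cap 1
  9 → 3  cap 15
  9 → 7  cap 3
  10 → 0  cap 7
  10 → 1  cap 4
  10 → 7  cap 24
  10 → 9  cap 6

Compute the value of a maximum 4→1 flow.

Maximum flow value: 35

augment #1: 4→6→1 bottleneck 10, total now 10
augment #2: 4→10→1 bottleneck 4, total now 14
augment #3: 4→6→8→1 bottleneck 12, total now 26
augment #4: 4→9→3→8→1 bottleneck 3, total now 29
augment #5: 4→9→7→2→1 bottleneck 1, total now 30
augment #6: 4→9→3→5→2→1 bottleneck 5, total now 35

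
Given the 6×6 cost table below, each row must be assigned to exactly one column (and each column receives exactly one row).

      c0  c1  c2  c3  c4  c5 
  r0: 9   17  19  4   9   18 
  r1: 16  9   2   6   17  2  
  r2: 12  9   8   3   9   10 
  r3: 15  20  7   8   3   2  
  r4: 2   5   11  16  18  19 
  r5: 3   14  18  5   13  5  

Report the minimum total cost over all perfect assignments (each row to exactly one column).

optimal assignment: row0→col4 (cost 9), row1→col2 (cost 2), row2→col3 (cost 3), row3→col5 (cost 2), row4→col1 (cost 5), row5→col0 (cost 3)
total = 9 + 2 + 3 + 2 + 5 + 3 = 24

Minimum assignment cost: 24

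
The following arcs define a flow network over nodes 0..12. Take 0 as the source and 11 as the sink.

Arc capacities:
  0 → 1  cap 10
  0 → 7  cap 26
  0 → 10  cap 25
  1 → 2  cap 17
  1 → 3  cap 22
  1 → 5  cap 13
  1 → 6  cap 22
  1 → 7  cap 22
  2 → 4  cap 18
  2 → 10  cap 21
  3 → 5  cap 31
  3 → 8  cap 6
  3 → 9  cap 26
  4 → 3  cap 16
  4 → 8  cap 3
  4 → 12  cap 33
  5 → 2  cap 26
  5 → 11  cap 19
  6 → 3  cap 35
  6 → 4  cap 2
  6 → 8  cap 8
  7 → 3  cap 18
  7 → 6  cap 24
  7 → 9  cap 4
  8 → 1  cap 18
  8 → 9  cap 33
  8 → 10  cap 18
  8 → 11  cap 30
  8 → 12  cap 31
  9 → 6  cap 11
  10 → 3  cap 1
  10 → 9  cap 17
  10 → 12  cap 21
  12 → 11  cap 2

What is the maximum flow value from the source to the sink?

augment #1: 0→1→5→11 bottleneck 10, total now 10
augment #2: 0→10→12→11 bottleneck 2, total now 12
augment #3: 0→7→3→5→11 bottleneck 9, total now 21
augment #4: 0→7→3→8→11 bottleneck 6, total now 27
augment #5: 0→7→6→8→11 bottleneck 8, total now 35
augment #6: 0→7→6→4→8→11 bottleneck 2, total now 37
augment #7: 0→7→3→5→2→4→8→11 bottleneck 1, total now 38

Maximum flow value: 38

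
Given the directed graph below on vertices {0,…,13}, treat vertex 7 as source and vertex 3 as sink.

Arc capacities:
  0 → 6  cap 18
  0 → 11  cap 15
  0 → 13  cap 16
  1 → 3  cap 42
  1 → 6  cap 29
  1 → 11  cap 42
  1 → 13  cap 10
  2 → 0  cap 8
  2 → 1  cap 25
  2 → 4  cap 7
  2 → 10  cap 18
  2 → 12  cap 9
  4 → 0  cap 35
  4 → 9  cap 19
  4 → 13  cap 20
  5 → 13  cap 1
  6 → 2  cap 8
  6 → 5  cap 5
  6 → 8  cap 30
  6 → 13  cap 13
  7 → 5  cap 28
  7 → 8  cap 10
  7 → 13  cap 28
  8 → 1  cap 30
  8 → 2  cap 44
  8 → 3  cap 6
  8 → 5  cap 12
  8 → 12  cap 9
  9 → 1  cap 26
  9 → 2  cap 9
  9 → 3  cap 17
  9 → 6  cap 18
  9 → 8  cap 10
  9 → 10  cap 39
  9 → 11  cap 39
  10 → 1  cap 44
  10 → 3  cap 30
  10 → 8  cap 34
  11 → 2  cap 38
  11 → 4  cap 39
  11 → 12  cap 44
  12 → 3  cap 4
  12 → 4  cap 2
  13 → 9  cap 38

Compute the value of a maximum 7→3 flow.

augment #1: 7→8→3 bottleneck 6, total now 6
augment #2: 7→8→1→3 bottleneck 4, total now 10
augment #3: 7→13→9→3 bottleneck 17, total now 27
augment #4: 7→13→9→1→3 bottleneck 11, total now 38
augment #5: 7→5→13→9→1→3 bottleneck 1, total now 39

Maximum flow value: 39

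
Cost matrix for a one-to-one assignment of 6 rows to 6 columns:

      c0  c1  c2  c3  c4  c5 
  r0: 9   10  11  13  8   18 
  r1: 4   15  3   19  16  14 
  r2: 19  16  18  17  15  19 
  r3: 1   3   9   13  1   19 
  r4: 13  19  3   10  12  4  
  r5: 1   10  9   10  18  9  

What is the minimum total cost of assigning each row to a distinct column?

one of 2 optimal assignments: row0→col1 (cost 10), row1→col2 (cost 3), row2→col3 (cost 17), row3→col4 (cost 1), row4→col5 (cost 4), row5→col0 (cost 1)
total = 10 + 3 + 17 + 1 + 4 + 1 = 36

Minimum assignment cost: 36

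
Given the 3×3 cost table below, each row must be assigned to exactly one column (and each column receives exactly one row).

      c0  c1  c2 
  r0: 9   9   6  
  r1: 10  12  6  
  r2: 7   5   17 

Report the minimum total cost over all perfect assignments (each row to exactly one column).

optimal assignment: row0→col0 (cost 9), row1→col2 (cost 6), row2→col1 (cost 5)
total = 9 + 6 + 5 = 20

Minimum assignment cost: 20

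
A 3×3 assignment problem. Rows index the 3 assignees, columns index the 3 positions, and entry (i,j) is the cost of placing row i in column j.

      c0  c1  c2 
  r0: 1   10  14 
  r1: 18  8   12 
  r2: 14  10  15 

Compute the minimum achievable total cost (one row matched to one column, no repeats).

Minimum assignment cost: 23

optimal assignment: row0→col0 (cost 1), row1→col2 (cost 12), row2→col1 (cost 10)
total = 1 + 12 + 10 = 23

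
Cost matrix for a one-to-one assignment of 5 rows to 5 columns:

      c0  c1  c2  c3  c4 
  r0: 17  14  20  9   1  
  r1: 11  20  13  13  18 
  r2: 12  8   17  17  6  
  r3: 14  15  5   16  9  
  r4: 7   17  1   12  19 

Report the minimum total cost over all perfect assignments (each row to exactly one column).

Minimum assignment cost: 34

optimal assignment: row0→col4 (cost 1), row1→col3 (cost 13), row2→col1 (cost 8), row3→col2 (cost 5), row4→col0 (cost 7)
total = 1 + 13 + 8 + 5 + 7 = 34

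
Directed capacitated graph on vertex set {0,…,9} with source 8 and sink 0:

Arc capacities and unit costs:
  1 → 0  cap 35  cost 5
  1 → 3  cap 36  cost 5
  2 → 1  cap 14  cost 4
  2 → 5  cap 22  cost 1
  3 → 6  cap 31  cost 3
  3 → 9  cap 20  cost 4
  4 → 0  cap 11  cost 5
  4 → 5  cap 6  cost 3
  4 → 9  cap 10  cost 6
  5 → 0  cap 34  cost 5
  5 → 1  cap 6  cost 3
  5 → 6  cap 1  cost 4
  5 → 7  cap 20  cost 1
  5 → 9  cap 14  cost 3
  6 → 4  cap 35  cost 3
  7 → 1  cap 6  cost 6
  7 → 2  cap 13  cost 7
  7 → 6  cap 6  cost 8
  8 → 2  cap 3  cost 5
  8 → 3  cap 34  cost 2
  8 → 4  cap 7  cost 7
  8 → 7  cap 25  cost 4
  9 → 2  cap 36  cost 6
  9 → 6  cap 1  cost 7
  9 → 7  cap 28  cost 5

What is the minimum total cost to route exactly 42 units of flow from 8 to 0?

Minimum cost for 42 units: 630

shortest-cost path #1: 8→2→5→0 push 3 @ unit cost 11 (adds 33)
shortest-cost path #2: 8→4→0 push 7 @ unit cost 12 (adds 84)
shortest-cost path #3: 8→3→6→4→0 push 4 @ unit cost 13 (adds 52)
shortest-cost path #4: 8→7→1→0 push 6 @ unit cost 15 (adds 90)
shortest-cost path #5: 8→3→6→4→5→0 push 6 @ unit cost 16 (adds 96)
shortest-cost path #6: 8→7→2→5→0 push 13 @ unit cost 17 (adds 221)
shortest-cost path #7: 8→3→9→2→5→0 push 3 @ unit cost 18 (adds 54)
total cost = 630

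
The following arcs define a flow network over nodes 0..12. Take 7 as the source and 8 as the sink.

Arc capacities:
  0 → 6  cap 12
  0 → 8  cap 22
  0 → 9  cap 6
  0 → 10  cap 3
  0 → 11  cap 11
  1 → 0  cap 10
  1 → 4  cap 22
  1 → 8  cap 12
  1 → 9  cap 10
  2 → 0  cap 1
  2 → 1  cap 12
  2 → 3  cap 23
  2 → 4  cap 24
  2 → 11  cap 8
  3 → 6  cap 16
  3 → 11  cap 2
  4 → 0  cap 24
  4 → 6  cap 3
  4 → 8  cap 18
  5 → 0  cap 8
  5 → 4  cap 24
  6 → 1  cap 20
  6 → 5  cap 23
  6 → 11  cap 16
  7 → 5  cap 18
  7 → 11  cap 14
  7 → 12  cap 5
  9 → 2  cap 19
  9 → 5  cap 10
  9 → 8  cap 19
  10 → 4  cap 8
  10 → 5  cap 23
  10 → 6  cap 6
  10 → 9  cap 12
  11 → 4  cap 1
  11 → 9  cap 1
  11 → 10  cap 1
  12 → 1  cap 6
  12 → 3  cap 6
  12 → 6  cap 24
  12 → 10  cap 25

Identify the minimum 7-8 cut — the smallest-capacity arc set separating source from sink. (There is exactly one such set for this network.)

augment #1: 7→5→0→8 push 8
augment #2: 7→5→4→8 push 10
augment #3: 7→11→4→8 push 1
augment #4: 7→11→9→8 push 1
augment #5: 7→12→1→8 push 5
augment #6: 7→11→10→4→8 push 1
max flow = 26; residual-reachable set from 7 gives S-side
cut edges (S→T): {(7,5), (7,12), (11,4), (11,9), (11,10)} total cap 26

Min-cut arcs: {(7,5), (7,12), (11,4), (11,9), (11,10)} (total capacity 26)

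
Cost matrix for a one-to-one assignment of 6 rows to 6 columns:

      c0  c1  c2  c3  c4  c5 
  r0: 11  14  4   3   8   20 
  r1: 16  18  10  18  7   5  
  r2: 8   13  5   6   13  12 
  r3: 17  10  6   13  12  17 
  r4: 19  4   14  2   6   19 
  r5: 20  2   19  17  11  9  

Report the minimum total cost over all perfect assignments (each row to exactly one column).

Minimum assignment cost: 30

optimal assignment: row0→col3 (cost 3), row1→col5 (cost 5), row2→col0 (cost 8), row3→col2 (cost 6), row4→col4 (cost 6), row5→col1 (cost 2)
total = 3 + 5 + 8 + 6 + 6 + 2 = 30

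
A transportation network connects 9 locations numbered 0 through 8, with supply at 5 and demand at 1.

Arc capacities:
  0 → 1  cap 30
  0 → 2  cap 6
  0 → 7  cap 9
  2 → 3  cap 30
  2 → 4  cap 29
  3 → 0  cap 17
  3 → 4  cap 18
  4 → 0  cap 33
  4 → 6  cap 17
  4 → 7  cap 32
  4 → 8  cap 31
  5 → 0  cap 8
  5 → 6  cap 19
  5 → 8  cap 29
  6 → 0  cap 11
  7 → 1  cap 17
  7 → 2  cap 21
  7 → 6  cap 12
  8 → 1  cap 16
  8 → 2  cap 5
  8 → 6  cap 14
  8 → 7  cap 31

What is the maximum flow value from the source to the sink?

augment #1: 5→0→1 bottleneck 8, total now 8
augment #2: 5→8→1 bottleneck 16, total now 24
augment #3: 5→6→0→1 bottleneck 11, total now 35
augment #4: 5→8→7→1 bottleneck 13, total now 48

Maximum flow value: 48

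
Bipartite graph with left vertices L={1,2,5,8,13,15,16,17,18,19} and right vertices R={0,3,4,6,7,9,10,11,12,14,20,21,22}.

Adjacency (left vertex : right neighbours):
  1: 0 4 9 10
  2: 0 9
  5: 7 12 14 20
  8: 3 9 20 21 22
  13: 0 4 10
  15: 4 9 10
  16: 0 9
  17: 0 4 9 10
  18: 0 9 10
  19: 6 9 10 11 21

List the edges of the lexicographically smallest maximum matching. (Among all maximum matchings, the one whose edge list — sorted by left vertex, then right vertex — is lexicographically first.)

Lex-smallest maximum matching: {(1,0), (2,9), (5,7), (8,3), (13,4), (15,10), (19,6)}

|M| = 7 (so the lex-smallest maximum matching has 7 edges)
process left vertices in ascending order; for each, take the smallest-labelled available neighbour that still permits 7 edges overall, or leave it unmatched if none does
lex-smallest matching: {1-0, 2-9, 5-7, 8-3, 13-4, 15-10, 19-6}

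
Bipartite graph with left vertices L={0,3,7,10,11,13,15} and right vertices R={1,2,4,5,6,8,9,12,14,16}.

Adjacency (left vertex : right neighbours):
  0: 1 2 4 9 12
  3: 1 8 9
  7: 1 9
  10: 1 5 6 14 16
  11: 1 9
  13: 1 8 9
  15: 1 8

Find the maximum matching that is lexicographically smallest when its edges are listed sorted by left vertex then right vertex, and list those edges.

|M| = 5 (so the lex-smallest maximum matching has 5 edges)
process left vertices in ascending order; for each, take the smallest-labelled available neighbour that still permits 5 edges overall, or leave it unmatched if none does
lex-smallest matching: {0-2, 3-1, 7-9, 10-5, 13-8}

Lex-smallest maximum matching: {(0,2), (3,1), (7,9), (10,5), (13,8)}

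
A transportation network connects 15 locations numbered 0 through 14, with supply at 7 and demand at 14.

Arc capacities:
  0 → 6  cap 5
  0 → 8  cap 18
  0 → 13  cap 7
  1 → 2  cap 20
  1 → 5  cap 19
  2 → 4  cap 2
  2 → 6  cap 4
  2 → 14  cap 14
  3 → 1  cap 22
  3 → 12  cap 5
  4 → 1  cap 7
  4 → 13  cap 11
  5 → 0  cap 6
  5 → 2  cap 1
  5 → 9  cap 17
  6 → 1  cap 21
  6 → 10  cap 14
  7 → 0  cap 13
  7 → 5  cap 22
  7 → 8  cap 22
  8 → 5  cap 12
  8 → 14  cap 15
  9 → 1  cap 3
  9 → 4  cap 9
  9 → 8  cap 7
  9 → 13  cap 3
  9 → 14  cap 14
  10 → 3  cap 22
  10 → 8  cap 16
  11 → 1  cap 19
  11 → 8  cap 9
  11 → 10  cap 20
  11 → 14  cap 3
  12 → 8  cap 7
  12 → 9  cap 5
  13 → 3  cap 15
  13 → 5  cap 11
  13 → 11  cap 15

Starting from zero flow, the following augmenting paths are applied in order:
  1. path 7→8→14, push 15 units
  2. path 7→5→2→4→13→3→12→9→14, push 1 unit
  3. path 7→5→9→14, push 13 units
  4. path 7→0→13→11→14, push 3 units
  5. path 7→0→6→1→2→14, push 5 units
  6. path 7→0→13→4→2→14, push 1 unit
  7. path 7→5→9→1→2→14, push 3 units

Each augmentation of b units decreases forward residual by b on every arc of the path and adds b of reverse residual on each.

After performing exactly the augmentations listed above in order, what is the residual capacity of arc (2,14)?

after path 1 (7→8→14, push 15): res(2,14)=14
after path 2 (7→5→2→4→13→3→12→9→14, push 1): res(2,14)=14
after path 3 (7→5→9→14, push 13): res(2,14)=14
after path 4 (7→0→13→11→14, push 3): res(2,14)=14
after path 5 (7→0→6→1→2→14, push 5): res(2,14)=9
after path 6 (7→0→13→4→2→14, push 1): res(2,14)=8
after path 7 (7→5→9→1→2→14, push 3): res(2,14)=5

Residual capacity of (2,14): 5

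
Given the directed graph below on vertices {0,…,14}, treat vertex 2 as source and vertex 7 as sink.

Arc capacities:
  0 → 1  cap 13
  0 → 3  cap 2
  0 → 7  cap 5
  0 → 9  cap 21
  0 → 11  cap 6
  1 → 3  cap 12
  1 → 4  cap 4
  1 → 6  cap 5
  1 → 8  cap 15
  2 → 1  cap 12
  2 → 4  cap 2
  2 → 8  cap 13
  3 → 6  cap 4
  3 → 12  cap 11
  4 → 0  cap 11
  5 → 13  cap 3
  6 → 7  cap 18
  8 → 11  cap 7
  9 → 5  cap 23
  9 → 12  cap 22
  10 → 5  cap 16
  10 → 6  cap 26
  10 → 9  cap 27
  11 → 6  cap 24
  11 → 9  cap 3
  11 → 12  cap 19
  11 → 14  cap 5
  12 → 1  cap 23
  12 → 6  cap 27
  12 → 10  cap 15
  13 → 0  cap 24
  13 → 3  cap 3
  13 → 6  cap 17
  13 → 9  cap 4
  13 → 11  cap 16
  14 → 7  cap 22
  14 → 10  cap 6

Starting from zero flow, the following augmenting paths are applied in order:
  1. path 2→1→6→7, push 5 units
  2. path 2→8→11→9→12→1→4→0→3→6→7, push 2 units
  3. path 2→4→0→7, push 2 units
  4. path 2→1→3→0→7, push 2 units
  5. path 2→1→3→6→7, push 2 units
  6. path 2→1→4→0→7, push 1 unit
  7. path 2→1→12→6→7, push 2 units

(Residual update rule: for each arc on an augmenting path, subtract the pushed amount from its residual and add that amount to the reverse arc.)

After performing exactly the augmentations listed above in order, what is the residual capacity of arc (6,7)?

Residual capacity of (6,7): 7

after path 1 (2→1→6→7, push 5): res(6,7)=13
after path 2 (2→8→11→9→12→1→4→0→3→6→7, push 2): res(6,7)=11
after path 3 (2→4→0→7, push 2): res(6,7)=11
after path 4 (2→1→3→0→7, push 2): res(6,7)=11
after path 5 (2→1→3→6→7, push 2): res(6,7)=9
after path 6 (2→1→4→0→7, push 1): res(6,7)=9
after path 7 (2→1→12→6→7, push 2): res(6,7)=7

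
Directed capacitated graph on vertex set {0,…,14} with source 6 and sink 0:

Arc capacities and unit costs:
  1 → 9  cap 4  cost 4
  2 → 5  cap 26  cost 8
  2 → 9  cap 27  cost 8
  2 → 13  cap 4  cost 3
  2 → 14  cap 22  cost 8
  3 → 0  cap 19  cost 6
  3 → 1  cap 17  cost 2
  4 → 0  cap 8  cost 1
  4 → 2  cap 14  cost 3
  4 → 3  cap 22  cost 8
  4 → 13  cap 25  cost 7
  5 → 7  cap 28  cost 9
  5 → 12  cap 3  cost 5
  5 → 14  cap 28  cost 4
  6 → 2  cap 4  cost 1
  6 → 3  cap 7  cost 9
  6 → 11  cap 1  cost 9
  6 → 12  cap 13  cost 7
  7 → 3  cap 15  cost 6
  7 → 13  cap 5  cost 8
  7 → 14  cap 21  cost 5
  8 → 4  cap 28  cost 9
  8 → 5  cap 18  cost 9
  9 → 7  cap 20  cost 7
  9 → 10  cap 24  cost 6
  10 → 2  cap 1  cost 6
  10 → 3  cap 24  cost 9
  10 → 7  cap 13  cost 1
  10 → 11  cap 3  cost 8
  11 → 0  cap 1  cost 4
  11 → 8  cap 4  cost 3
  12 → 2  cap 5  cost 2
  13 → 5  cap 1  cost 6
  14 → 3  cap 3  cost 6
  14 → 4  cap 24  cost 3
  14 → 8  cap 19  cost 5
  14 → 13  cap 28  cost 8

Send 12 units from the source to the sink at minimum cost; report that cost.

shortest-cost path #1: 6→11→0 push 1 @ unit cost 13 (adds 13)
shortest-cost path #2: 6→2→14→4→0 push 4 @ unit cost 13 (adds 52)
shortest-cost path #3: 6→3→0 push 7 @ unit cost 15 (adds 105)
total cost = 170

Minimum cost for 12 units: 170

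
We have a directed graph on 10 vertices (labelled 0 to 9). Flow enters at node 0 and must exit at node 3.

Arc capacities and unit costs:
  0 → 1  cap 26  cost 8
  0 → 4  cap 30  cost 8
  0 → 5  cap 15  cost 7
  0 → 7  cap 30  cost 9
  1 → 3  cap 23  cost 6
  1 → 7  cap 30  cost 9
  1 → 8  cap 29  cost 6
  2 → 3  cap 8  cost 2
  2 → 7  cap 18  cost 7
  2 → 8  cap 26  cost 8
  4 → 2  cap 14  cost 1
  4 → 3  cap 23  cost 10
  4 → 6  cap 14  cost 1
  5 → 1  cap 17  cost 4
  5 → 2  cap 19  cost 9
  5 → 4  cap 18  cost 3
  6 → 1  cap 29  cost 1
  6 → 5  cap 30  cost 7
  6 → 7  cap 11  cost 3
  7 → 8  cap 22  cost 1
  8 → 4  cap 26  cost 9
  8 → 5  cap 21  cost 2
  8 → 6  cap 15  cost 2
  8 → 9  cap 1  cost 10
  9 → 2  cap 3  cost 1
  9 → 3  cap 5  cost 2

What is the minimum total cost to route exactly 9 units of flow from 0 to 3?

Minimum cost for 9 units: 102

shortest-cost path #1: 0→4→2→3 push 8 @ unit cost 11 (adds 88)
shortest-cost path #2: 0→1→3 push 1 @ unit cost 14 (adds 14)
total cost = 102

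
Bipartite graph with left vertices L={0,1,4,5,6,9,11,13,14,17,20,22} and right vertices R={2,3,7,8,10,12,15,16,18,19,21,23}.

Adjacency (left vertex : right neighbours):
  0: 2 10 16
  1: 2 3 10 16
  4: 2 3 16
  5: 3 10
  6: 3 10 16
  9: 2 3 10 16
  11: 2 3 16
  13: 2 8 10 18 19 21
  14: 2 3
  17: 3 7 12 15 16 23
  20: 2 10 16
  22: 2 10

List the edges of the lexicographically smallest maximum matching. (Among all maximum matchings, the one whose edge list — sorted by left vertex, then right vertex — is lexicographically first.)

Lex-smallest maximum matching: {(0,2), (1,3), (4,16), (5,10), (13,8), (17,7)}

|M| = 6 (so the lex-smallest maximum matching has 6 edges)
process left vertices in ascending order; for each, take the smallest-labelled available neighbour that still permits 6 edges overall, or leave it unmatched if none does
lex-smallest matching: {0-2, 1-3, 4-16, 5-10, 13-8, 17-7}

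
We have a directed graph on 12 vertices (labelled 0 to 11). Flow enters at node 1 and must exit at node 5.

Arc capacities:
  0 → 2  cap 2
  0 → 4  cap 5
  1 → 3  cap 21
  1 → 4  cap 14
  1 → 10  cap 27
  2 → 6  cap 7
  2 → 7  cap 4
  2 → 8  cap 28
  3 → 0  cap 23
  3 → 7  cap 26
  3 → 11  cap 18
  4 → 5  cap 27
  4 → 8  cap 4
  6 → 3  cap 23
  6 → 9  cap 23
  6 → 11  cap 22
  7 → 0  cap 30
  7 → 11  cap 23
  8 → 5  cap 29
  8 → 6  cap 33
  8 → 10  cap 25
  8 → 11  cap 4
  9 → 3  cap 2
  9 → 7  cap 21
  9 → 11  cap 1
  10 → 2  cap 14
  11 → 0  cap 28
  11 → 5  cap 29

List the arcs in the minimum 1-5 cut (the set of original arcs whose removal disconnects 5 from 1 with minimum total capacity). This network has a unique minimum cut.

Min-cut arcs: {(1,3), (1,4), (10,2)} (total capacity 49)

augment #1: 1→4→5 push 14
augment #2: 1→3→11→5 push 18
augment #3: 1→3→0→4→5 push 3
augment #4: 1→10→2→8→5 push 14
max flow = 49; residual-reachable set from 1 gives S-side
cut edges (S→T): {(1,3), (1,4), (10,2)} total cap 49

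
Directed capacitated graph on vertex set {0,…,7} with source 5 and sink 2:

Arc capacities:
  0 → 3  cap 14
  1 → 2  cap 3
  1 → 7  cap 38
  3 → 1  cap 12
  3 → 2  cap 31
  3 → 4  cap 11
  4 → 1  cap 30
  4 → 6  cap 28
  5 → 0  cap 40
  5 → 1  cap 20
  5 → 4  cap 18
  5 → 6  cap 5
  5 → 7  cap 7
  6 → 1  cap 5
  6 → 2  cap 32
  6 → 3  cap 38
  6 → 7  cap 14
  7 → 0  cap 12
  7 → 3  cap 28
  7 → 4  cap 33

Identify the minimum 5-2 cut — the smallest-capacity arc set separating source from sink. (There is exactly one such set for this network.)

Min-cut arcs: {(0,3), (5,1), (5,4), (5,6), (5,7)} (total capacity 64)

augment #1: 5→1→2 push 3
augment #2: 5→6→2 push 5
augment #3: 5→0→3→2 push 14
augment #4: 5→4→6→2 push 18
augment #5: 5→7→3→2 push 7
augment #6: 5→1→7→3→2 push 10
augment #7: 5→1→7→4→6→2 push 7
max flow = 64; residual-reachable set from 5 gives S-side
cut edges (S→T): {(0,3), (5,1), (5,4), (5,6), (5,7)} total cap 64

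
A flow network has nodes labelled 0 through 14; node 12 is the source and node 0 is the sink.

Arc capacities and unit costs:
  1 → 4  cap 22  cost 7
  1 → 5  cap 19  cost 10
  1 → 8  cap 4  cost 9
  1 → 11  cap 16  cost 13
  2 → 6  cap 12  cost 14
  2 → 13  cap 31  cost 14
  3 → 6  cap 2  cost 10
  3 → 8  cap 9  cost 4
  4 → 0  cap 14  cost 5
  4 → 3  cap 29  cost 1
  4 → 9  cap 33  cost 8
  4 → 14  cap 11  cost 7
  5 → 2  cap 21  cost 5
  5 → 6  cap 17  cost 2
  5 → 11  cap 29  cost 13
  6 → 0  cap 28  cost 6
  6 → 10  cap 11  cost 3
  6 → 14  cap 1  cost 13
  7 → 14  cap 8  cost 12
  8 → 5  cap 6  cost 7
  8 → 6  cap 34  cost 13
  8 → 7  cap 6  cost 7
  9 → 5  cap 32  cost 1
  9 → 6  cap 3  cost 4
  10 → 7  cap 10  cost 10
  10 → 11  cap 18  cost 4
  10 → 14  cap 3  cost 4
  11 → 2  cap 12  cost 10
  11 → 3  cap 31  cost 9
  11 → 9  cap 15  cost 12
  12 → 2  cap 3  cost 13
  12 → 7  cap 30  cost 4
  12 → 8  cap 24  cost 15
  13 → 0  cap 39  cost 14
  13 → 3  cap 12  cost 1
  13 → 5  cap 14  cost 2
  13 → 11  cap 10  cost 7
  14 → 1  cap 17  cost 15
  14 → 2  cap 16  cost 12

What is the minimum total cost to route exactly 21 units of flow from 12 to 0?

shortest-cost path #1: 12→8→5→6→0 push 6 @ unit cost 30 (adds 180)
shortest-cost path #2: 12→2→6→0 push 3 @ unit cost 33 (adds 99)
shortest-cost path #3: 12→8→6→0 push 12 @ unit cost 34 (adds 408)
total cost = 687

Minimum cost for 21 units: 687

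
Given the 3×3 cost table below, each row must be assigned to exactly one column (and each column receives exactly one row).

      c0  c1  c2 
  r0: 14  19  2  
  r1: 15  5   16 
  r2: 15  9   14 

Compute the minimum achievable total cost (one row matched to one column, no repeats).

Minimum assignment cost: 22

optimal assignment: row0→col2 (cost 2), row1→col1 (cost 5), row2→col0 (cost 15)
total = 2 + 5 + 15 = 22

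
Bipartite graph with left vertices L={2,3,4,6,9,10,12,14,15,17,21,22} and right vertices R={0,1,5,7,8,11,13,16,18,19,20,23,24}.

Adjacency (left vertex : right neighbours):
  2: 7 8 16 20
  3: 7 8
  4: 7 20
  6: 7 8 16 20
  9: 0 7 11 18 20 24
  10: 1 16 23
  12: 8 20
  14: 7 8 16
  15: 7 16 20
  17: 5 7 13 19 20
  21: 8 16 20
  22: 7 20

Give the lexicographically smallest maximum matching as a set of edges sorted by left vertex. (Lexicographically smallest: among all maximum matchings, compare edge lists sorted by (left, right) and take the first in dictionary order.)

Lex-smallest maximum matching: {(2,7), (3,8), (4,20), (6,16), (9,0), (10,1), (17,5)}

|M| = 7 (so the lex-smallest maximum matching has 7 edges)
process left vertices in ascending order; for each, take the smallest-labelled available neighbour that still permits 7 edges overall, or leave it unmatched if none does
lex-smallest matching: {2-7, 3-8, 4-20, 6-16, 9-0, 10-1, 17-5}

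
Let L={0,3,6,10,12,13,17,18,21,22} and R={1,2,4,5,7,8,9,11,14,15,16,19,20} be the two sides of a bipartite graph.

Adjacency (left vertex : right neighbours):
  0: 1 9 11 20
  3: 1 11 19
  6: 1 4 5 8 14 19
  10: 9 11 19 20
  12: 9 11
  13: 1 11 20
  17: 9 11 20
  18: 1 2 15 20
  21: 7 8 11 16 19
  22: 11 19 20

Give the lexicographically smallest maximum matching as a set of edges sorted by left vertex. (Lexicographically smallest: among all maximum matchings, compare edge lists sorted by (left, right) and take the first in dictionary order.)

|M| = 8 (so the lex-smallest maximum matching has 8 edges)
process left vertices in ascending order; for each, take the smallest-labelled available neighbour that still permits 8 edges overall, or leave it unmatched if none does
lex-smallest matching: {0-1, 3-11, 6-4, 10-9, 13-20, 18-2, 21-7, 22-19}

Lex-smallest maximum matching: {(0,1), (3,11), (6,4), (10,9), (13,20), (18,2), (21,7), (22,19)}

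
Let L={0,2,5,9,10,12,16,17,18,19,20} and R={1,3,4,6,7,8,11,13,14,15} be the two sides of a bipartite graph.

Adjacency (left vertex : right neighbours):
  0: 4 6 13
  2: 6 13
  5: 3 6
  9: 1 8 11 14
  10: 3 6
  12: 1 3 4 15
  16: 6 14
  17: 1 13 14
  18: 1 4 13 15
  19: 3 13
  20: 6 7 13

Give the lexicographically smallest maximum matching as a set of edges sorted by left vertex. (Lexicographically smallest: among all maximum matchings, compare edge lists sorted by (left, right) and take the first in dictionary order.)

|M| = 9 (so the lex-smallest maximum matching has 9 edges)
process left vertices in ascending order; for each, take the smallest-labelled available neighbour that still permits 9 edges overall, or leave it unmatched if none does
lex-smallest matching: {0-4, 2-6, 5-3, 9-8, 12-1, 16-14, 17-13, 18-15, 20-7}

Lex-smallest maximum matching: {(0,4), (2,6), (5,3), (9,8), (12,1), (16,14), (17,13), (18,15), (20,7)}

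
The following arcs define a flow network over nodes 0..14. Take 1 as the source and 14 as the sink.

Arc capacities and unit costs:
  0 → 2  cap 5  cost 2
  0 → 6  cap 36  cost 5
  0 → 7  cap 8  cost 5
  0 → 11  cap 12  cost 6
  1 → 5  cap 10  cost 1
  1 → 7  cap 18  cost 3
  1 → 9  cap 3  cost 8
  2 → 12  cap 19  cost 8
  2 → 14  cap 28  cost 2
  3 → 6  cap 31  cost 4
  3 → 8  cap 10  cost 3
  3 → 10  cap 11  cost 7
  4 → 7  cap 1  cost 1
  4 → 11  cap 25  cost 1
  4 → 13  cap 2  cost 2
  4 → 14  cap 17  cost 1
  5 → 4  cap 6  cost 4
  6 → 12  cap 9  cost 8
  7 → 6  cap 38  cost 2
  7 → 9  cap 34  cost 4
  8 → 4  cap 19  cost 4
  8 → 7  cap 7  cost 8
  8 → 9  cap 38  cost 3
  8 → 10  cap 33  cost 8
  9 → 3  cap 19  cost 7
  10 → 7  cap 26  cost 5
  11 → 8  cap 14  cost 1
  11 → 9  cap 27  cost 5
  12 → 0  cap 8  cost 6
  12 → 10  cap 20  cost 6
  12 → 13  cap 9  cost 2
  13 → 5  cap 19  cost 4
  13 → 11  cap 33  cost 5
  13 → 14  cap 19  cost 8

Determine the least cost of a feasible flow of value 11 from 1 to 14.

Minimum cost for 11 units: 146

shortest-cost path #1: 1→5→4→14 push 6 @ unit cost 6 (adds 36)
shortest-cost path #2: 1→7→9→3→8→4→14 push 5 @ unit cost 22 (adds 110)
total cost = 146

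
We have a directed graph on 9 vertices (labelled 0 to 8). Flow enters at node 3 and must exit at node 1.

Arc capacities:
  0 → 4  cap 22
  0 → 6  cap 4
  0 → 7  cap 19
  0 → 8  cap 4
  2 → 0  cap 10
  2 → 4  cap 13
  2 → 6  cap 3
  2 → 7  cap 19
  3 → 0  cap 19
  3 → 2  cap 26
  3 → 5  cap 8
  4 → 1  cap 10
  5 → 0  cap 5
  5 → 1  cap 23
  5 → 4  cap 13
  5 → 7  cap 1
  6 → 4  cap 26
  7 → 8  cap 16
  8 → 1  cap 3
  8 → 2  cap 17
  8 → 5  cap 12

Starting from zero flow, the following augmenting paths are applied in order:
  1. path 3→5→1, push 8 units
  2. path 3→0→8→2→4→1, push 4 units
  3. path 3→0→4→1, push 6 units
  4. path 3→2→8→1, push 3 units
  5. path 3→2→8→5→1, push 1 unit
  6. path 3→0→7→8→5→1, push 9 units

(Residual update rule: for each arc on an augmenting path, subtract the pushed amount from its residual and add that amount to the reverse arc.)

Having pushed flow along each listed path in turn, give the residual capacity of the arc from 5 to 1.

after path 1 (3→5→1, push 8): res(5,1)=15
after path 2 (3→0→8→2→4→1, push 4): res(5,1)=15
after path 3 (3→0→4→1, push 6): res(5,1)=15
after path 4 (3→2→8→1, push 3): res(5,1)=15
after path 5 (3→2→8→5→1, push 1): res(5,1)=14
after path 6 (3→0→7→8→5→1, push 9): res(5,1)=5

Residual capacity of (5,1): 5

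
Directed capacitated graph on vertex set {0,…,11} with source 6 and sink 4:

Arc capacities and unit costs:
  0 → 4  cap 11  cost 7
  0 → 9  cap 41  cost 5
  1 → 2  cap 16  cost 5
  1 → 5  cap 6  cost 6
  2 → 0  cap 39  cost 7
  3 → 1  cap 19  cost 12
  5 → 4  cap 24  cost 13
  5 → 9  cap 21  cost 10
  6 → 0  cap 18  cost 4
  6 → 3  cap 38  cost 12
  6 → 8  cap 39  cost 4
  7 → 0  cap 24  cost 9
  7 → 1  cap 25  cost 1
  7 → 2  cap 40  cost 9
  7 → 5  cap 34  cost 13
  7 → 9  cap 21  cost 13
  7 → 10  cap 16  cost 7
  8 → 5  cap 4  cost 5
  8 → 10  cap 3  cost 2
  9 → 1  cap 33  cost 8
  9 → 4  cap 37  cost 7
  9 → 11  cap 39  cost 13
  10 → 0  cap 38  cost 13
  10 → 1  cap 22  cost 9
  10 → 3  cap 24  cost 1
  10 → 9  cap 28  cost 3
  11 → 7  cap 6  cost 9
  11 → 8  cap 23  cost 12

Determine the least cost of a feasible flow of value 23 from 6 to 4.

shortest-cost path #1: 6→0→4 push 11 @ unit cost 11 (adds 121)
shortest-cost path #2: 6→8→10→9→4 push 3 @ unit cost 16 (adds 48)
shortest-cost path #3: 6→0→9→4 push 7 @ unit cost 16 (adds 112)
shortest-cost path #4: 6→8→5→4 push 2 @ unit cost 22 (adds 44)
total cost = 325

Minimum cost for 23 units: 325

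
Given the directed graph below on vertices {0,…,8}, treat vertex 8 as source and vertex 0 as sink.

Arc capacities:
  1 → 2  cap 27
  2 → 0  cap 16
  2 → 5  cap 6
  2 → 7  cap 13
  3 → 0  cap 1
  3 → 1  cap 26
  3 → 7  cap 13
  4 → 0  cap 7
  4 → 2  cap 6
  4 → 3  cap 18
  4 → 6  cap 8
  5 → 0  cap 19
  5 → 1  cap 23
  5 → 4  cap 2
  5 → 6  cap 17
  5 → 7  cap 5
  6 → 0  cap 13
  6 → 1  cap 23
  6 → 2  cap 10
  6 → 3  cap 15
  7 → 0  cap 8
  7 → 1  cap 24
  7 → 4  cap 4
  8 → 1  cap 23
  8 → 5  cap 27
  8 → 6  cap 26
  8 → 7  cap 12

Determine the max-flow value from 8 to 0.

augment #1: 8→5→0 bottleneck 19, total now 19
augment #2: 8→6→0 bottleneck 13, total now 32
augment #3: 8→7→0 bottleneck 8, total now 40
augment #4: 8→1→2→0 bottleneck 16, total now 56
augment #5: 8→5→4→0 bottleneck 2, total now 58
augment #6: 8→6→3→0 bottleneck 1, total now 59
augment #7: 8→7→4→0 bottleneck 4, total now 63

Maximum flow value: 63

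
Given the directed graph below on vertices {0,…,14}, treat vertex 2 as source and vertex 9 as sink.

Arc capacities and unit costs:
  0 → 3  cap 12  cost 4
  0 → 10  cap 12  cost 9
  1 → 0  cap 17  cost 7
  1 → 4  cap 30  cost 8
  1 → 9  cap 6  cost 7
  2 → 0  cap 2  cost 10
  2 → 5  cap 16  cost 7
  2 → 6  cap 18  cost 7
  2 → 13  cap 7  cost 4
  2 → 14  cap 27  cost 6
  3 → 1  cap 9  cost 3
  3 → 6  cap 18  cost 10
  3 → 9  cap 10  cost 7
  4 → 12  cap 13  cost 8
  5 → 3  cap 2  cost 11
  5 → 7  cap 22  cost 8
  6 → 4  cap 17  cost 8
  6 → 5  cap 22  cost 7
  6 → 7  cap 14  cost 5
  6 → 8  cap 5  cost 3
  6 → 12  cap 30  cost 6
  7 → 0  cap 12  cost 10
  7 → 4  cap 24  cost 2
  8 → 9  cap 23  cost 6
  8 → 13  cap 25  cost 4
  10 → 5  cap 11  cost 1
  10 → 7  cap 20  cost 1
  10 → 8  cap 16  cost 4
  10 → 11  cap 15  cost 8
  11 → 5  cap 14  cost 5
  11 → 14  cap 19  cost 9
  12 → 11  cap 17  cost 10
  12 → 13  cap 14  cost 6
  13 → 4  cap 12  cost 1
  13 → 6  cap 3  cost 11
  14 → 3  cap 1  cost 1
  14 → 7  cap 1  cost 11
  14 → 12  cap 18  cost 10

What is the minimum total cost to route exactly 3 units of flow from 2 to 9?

shortest-cost path #1: 2→14→3→9 push 1 @ unit cost 14 (adds 14)
shortest-cost path #2: 2→6→8→9 push 2 @ unit cost 16 (adds 32)
total cost = 46

Minimum cost for 3 units: 46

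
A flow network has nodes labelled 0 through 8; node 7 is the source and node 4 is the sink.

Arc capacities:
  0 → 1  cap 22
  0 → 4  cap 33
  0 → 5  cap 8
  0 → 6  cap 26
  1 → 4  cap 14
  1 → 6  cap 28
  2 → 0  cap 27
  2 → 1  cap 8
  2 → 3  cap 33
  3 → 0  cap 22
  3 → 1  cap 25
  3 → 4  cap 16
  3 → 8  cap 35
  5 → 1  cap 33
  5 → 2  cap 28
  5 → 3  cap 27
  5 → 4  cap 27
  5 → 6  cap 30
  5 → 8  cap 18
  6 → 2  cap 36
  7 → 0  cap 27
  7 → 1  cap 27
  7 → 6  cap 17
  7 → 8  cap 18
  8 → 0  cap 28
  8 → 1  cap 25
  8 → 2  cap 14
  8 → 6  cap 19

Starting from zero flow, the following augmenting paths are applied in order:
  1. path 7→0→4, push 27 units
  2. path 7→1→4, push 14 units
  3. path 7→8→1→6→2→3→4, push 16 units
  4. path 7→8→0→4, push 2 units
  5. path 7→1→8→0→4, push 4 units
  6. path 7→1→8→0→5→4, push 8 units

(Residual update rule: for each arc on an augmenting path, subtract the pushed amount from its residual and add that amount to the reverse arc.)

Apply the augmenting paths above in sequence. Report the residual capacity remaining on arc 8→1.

Residual capacity of (8,1): 21

after path 1 (7→0→4, push 27): res(8,1)=25
after path 2 (7→1→4, push 14): res(8,1)=25
after path 3 (7→8→1→6→2→3→4, push 16): res(8,1)=9
after path 4 (7→8→0→4, push 2): res(8,1)=9
after path 5 (7→1→8→0→4, push 4): res(8,1)=13
after path 6 (7→1→8→0→5→4, push 8): res(8,1)=21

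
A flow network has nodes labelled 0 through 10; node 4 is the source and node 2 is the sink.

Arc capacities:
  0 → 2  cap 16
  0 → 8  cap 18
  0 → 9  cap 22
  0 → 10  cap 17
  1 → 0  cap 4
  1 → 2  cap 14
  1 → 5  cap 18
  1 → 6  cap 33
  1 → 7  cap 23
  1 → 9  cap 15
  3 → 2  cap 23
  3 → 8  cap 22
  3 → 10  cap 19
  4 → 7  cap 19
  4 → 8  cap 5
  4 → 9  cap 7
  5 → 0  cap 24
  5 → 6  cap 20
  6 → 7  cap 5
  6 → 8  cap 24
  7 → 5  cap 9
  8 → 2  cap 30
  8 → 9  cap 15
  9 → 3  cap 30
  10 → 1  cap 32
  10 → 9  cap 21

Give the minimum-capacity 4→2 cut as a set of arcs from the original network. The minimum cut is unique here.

augment #1: 4→8→2 push 5
augment #2: 4→9→3→2 push 7
augment #3: 4→7→5→0→2 push 9
max flow = 21; residual-reachable set from 4 gives S-side
cut edges (S→T): {(4,8), (4,9), (7,5)} total cap 21

Min-cut arcs: {(4,8), (4,9), (7,5)} (total capacity 21)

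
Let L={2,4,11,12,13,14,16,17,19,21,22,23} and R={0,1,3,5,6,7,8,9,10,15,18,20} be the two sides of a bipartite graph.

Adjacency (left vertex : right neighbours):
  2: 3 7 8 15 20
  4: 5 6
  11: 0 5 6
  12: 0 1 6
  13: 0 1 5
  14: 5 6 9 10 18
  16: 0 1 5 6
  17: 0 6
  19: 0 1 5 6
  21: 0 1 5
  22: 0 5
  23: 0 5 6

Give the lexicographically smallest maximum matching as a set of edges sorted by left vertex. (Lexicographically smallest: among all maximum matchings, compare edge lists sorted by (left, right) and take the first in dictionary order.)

Lex-smallest maximum matching: {(2,3), (4,5), (11,0), (12,1), (14,9), (16,6)}

|M| = 6 (so the lex-smallest maximum matching has 6 edges)
process left vertices in ascending order; for each, take the smallest-labelled available neighbour that still permits 6 edges overall, or leave it unmatched if none does
lex-smallest matching: {2-3, 4-5, 11-0, 12-1, 14-9, 16-6}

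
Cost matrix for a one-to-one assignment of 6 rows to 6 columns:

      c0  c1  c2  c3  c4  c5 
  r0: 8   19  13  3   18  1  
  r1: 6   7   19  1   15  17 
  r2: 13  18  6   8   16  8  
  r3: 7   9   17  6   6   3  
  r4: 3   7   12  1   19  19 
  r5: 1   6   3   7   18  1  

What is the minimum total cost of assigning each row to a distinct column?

Minimum assignment cost: 22

one of 2 optimal assignments: row0→col5 (cost 1), row1→col1 (cost 7), row2→col2 (cost 6), row3→col4 (cost 6), row4→col3 (cost 1), row5→col0 (cost 1)
total = 1 + 7 + 6 + 6 + 1 + 1 = 22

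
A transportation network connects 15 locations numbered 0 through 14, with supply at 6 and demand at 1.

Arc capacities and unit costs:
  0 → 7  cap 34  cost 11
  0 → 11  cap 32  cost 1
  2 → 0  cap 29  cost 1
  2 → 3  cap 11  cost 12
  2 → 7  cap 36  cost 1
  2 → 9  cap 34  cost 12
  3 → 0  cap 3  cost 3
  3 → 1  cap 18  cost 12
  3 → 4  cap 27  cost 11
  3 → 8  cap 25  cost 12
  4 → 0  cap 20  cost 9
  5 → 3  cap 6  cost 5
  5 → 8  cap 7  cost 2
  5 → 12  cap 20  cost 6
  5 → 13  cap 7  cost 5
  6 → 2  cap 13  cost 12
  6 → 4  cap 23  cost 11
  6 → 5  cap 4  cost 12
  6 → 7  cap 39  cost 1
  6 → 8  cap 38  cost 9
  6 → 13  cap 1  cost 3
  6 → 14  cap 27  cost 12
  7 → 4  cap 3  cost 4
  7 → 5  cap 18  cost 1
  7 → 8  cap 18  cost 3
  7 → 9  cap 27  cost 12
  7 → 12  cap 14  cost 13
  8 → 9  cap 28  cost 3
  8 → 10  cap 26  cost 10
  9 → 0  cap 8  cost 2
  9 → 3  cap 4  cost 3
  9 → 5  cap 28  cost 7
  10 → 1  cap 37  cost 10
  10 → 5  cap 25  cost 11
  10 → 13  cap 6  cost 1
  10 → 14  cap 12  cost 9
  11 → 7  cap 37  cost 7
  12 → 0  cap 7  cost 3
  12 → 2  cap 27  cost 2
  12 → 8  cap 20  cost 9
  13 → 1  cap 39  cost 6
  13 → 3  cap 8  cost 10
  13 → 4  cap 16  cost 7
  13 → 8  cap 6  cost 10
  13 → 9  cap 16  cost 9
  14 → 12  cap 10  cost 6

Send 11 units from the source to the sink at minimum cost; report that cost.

Minimum cost for 11 units: 157

shortest-cost path #1: 6→13→1 push 1 @ unit cost 9 (adds 9)
shortest-cost path #2: 6→7→5→13→1 push 7 @ unit cost 13 (adds 91)
shortest-cost path #3: 6→7→5→3→1 push 3 @ unit cost 19 (adds 57)
total cost = 157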